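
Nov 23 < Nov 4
False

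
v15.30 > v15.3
True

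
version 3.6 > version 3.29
False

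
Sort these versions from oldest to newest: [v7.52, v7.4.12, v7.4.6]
[v7.4.6, v7.4.12, v7.52]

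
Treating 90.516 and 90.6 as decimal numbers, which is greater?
90.6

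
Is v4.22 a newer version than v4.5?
Yes. Version numbers are compared segment by segment as integers, not as decimals: minor version 22 > 5, so v4.22 > v4.5 (even though the decimal 4.22 < 4.5).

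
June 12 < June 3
False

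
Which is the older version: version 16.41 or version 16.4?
version 16.4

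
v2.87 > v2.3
True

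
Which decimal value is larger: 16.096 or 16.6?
16.6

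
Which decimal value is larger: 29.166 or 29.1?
29.166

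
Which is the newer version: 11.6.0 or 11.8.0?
11.8.0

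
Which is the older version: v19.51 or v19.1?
v19.1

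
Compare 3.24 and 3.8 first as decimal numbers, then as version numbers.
As decimals: 3.24 < 3.8. As versions: v3.24 > v3.8 (minor version 24 > 8).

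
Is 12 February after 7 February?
Yes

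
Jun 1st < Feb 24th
False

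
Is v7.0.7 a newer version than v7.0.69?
No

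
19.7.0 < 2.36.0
False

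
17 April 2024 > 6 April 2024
True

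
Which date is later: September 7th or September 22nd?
September 22nd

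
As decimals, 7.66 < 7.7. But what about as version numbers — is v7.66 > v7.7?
True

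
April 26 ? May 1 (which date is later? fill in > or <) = <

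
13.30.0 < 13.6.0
False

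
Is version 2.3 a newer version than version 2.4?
No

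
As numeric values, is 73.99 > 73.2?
True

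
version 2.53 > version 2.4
True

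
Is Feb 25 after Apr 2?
No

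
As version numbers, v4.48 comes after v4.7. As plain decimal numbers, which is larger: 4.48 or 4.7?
4.7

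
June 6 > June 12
False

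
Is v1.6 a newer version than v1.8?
No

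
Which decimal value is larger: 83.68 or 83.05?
83.68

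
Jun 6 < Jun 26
True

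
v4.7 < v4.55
True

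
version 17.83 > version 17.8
True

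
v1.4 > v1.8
False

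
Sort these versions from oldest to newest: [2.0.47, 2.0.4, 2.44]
[2.0.4, 2.0.47, 2.44]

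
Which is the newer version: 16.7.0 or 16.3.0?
16.7.0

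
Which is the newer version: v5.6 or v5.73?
v5.73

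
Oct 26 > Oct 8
True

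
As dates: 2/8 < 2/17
True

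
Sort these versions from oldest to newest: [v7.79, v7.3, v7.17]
[v7.3, v7.17, v7.79]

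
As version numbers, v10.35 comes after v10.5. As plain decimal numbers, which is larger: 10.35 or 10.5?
10.5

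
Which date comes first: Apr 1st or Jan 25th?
Jan 25th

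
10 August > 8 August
True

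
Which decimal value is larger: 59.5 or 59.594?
59.594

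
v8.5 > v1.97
True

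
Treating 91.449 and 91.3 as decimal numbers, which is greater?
91.449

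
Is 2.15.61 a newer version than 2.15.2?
Yes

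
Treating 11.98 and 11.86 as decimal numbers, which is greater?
11.98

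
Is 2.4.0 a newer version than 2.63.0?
No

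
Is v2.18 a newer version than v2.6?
Yes. Version numbers are compared segment by segment as integers, not as decimals: minor version 18 > 6, so v2.18 > v2.6 (even though the decimal 2.18 < 2.6).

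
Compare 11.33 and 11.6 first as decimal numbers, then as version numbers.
As decimals: 11.33 < 11.6. As versions: v11.33 > v11.6 (minor version 33 > 6).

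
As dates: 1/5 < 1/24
True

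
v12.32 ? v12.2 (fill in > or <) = >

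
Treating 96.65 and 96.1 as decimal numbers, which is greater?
96.65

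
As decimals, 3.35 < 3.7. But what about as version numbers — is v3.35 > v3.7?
True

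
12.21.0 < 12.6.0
False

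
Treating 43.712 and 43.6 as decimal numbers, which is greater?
43.712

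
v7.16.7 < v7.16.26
True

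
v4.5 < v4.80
True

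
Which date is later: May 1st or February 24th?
May 1st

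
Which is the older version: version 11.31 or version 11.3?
version 11.3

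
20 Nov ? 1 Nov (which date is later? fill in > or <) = >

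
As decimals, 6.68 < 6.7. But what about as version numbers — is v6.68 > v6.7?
True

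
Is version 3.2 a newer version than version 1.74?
Yes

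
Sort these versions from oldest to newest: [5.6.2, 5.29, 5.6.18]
[5.6.2, 5.6.18, 5.29]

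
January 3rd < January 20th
True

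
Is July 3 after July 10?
No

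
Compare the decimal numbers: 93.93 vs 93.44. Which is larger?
93.93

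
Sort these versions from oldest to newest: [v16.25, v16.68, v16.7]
[v16.7, v16.25, v16.68]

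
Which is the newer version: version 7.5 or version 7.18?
version 7.18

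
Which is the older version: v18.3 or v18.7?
v18.3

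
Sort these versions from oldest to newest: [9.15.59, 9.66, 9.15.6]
[9.15.6, 9.15.59, 9.66]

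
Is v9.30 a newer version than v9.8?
Yes. Version numbers are compared segment by segment as integers, not as decimals: minor version 30 > 8, so v9.30 > v9.8 (even though the decimal 9.30 < 9.8).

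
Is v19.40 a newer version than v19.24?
Yes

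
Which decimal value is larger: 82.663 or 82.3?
82.663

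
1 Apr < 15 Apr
True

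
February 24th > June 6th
False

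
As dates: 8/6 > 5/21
True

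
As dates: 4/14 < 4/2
False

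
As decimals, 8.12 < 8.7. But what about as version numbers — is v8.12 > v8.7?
True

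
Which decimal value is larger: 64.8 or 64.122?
64.8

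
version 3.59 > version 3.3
True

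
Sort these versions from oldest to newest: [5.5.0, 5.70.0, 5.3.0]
[5.3.0, 5.5.0, 5.70.0]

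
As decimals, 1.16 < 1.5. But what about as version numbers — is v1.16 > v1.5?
True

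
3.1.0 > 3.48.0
False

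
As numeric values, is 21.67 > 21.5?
True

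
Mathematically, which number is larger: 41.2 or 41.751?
41.751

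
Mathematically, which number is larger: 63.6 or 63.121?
63.6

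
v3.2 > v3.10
False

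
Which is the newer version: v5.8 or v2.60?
v5.8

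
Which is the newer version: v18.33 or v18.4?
v18.33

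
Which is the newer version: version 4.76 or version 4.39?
version 4.76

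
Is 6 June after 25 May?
Yes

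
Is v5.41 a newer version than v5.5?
Yes. Version numbers are compared segment by segment as integers, not as decimals: minor version 41 > 5, so v5.41 > v5.5 (even though the decimal 5.41 < 5.5).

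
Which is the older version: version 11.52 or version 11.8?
version 11.8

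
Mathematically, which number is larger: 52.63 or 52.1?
52.63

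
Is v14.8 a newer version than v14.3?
Yes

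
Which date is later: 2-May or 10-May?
10-May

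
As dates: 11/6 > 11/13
False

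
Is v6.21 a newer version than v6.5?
Yes. Version numbers are compared segment by segment as integers, not as decimals: minor version 21 > 5, so v6.21 > v6.5 (even though the decimal 6.21 < 6.5).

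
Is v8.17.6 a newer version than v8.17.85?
No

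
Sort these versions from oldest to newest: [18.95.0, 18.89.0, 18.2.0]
[18.2.0, 18.89.0, 18.95.0]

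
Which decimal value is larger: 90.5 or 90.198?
90.5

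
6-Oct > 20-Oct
False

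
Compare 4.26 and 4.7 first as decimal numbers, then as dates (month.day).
As decimals: 4.26 < 4.7. As dates: 4/26 is later than 4/7 (day 26 > day 7).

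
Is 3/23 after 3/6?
Yes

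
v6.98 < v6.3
False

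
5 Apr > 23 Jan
True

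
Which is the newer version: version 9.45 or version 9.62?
version 9.62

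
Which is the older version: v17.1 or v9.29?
v9.29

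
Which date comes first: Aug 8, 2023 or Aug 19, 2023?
Aug 8, 2023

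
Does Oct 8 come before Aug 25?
No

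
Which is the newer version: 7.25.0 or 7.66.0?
7.66.0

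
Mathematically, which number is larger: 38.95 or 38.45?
38.95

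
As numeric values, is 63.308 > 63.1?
True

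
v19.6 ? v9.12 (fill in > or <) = >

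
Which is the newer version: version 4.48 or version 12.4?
version 12.4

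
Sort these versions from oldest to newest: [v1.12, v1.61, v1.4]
[v1.4, v1.12, v1.61]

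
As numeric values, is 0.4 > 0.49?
False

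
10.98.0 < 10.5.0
False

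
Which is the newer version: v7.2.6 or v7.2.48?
v7.2.48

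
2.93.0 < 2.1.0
False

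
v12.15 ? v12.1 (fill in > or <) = >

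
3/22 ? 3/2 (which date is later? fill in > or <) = >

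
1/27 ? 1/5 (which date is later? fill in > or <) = >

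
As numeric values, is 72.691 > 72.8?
False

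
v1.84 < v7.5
True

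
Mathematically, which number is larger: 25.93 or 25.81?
25.93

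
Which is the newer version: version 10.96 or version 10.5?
version 10.96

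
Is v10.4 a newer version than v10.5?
No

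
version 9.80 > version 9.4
True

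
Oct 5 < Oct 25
True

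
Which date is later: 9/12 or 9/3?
9/12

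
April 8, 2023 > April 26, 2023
False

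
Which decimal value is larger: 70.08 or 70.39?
70.39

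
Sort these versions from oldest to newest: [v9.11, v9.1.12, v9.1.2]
[v9.1.2, v9.1.12, v9.11]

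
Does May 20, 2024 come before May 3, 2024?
No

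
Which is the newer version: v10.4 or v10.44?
v10.44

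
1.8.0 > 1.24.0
False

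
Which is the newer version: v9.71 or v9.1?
v9.71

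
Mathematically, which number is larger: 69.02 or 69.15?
69.15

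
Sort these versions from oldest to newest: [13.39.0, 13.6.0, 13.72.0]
[13.6.0, 13.39.0, 13.72.0]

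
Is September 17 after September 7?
Yes. Day 17 comes after day 7 in September — this is a date comparison, not a decimal one (the decimal 9.17 would be smaller than 9.7).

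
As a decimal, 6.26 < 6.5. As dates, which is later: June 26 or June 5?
June 26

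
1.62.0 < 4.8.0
True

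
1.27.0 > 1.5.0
True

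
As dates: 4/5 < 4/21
True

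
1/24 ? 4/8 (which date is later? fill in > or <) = <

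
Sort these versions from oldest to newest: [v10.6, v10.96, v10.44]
[v10.6, v10.44, v10.96]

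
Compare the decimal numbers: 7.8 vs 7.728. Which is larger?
7.8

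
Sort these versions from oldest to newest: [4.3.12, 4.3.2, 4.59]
[4.3.2, 4.3.12, 4.59]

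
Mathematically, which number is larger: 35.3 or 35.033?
35.3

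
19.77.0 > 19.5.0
True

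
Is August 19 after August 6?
Yes. Day 19 comes after day 6 in August — this is a date comparison, not a decimal one (the decimal 8.19 would be smaller than 8.6).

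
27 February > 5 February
True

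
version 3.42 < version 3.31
False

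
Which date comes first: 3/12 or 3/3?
3/3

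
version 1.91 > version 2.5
False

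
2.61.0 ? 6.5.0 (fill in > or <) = <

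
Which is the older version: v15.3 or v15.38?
v15.3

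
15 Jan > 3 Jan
True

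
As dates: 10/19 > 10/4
True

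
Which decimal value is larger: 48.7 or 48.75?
48.75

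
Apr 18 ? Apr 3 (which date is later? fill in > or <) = >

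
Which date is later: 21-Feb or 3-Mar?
3-Mar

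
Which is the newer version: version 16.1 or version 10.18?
version 16.1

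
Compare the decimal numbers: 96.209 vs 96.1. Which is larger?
96.209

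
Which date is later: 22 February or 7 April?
7 April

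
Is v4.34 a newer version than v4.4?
Yes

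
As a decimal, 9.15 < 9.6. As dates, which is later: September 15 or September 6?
September 15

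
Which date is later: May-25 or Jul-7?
Jul-7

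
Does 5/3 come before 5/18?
Yes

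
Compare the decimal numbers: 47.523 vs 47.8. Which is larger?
47.8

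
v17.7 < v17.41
True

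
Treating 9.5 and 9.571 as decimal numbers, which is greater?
9.571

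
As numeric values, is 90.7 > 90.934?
False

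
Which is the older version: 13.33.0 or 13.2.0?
13.2.0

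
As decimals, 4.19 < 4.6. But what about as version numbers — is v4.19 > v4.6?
True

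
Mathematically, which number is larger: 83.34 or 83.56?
83.56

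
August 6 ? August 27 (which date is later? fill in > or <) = <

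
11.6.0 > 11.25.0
False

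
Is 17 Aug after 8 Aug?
Yes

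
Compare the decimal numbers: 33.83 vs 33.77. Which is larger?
33.83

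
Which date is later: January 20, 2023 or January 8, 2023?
January 20, 2023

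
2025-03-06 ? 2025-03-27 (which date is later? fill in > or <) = <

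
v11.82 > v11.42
True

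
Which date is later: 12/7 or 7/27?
12/7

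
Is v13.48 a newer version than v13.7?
Yes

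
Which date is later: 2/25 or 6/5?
6/5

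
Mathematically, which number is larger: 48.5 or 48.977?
48.977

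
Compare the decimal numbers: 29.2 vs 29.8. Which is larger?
29.8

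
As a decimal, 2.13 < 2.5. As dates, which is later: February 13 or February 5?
February 13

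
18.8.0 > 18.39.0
False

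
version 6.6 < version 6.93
True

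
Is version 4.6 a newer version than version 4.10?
No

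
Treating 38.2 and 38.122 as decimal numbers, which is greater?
38.2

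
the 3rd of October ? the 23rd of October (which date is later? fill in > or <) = <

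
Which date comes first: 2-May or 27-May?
2-May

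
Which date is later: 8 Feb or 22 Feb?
22 Feb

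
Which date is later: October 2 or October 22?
October 22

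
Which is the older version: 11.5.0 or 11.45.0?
11.5.0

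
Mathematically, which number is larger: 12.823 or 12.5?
12.823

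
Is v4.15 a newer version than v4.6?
Yes. Version numbers are compared segment by segment as integers, not as decimals: minor version 15 > 6, so v4.15 > v4.6 (even though the decimal 4.15 < 4.6).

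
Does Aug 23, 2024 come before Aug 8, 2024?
No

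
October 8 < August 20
False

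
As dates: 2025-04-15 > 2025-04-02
True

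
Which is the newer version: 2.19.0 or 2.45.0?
2.45.0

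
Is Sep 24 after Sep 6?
Yes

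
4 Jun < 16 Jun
True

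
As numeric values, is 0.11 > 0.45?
False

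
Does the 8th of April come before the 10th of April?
Yes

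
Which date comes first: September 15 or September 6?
September 6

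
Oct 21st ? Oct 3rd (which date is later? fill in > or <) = >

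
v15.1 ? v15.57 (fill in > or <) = <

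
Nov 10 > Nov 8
True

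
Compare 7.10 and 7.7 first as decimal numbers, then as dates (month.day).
As decimals: 7.10 < 7.7. As dates: 7/10 is later than 7/7 (day 10 > day 7).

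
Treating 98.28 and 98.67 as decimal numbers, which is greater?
98.67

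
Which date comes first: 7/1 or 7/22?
7/1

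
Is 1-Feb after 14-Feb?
No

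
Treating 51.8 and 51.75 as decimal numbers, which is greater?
51.8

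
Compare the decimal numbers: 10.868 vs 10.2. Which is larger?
10.868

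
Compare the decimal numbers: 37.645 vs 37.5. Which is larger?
37.645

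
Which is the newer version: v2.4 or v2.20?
v2.20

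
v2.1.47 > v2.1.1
True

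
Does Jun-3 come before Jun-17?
Yes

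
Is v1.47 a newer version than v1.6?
Yes. Version numbers are compared segment by segment as integers, not as decimals: minor version 47 > 6, so v1.47 > v1.6 (even though the decimal 1.47 < 1.6).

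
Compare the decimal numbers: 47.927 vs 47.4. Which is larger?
47.927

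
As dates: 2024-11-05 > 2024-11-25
False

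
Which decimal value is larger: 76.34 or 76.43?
76.43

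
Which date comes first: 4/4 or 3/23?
3/23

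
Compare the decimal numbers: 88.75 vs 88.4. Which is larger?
88.75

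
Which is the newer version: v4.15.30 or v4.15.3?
v4.15.30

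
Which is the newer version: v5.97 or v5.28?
v5.97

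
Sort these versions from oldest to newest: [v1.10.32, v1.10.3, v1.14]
[v1.10.3, v1.10.32, v1.14]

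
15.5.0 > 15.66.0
False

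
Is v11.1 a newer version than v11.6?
No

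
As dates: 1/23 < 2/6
True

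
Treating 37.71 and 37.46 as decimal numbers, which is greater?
37.71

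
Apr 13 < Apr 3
False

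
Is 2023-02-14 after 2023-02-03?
Yes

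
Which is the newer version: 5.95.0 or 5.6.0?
5.95.0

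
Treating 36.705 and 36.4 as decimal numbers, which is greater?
36.705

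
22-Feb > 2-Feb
True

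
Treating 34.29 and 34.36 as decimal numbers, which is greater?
34.36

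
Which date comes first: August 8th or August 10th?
August 8th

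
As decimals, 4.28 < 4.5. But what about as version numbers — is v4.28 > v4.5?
True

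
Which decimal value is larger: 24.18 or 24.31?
24.31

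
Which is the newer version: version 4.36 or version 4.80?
version 4.80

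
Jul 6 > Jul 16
False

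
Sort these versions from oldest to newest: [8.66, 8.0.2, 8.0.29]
[8.0.2, 8.0.29, 8.66]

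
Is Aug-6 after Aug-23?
No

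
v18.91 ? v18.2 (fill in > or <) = >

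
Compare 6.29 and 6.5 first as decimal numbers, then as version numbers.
As decimals: 6.29 < 6.5. As versions: v6.29 > v6.5 (minor version 29 > 5).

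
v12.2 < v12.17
True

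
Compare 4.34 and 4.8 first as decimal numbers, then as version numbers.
As decimals: 4.34 < 4.8. As versions: v4.34 > v4.8 (minor version 34 > 8).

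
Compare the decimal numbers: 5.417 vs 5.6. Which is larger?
5.6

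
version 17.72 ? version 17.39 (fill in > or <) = >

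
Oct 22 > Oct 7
True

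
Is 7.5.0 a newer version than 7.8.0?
No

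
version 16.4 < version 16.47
True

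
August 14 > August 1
True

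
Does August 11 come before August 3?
No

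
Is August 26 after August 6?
Yes. Day 26 comes after day 6 in August — this is a date comparison, not a decimal one (the decimal 8.26 would be smaller than 8.6).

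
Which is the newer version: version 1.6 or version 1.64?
version 1.64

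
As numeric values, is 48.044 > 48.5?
False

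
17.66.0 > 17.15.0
True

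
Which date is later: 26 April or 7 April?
26 April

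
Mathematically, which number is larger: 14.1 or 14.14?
14.14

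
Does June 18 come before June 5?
No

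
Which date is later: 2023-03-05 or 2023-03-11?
2023-03-11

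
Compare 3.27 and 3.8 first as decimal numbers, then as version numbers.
As decimals: 3.27 < 3.8. As versions: v3.27 > v3.8 (minor version 27 > 8).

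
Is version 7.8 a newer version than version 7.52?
No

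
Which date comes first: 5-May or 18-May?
5-May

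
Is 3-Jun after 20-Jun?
No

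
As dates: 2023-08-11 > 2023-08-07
True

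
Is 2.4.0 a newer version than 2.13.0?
No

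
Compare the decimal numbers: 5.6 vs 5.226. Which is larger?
5.6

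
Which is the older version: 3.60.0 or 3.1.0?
3.1.0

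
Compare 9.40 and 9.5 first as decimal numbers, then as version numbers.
As decimals: 9.40 < 9.5. As versions: v9.40 > v9.5 (minor version 40 > 5).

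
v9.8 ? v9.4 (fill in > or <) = >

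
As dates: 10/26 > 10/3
True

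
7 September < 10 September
True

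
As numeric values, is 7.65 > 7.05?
True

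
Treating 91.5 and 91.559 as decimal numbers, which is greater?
91.559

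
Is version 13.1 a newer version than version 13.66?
No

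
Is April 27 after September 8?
No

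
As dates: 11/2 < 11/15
True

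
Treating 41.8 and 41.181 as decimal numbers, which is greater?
41.8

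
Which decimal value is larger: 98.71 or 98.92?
98.92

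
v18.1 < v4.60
False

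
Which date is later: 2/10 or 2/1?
2/10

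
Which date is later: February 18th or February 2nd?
February 18th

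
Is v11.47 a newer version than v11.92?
No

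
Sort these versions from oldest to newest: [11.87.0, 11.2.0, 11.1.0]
[11.1.0, 11.2.0, 11.87.0]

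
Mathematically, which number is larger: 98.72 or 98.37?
98.72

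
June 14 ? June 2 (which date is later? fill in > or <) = >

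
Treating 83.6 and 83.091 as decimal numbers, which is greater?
83.6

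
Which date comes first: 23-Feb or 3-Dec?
23-Feb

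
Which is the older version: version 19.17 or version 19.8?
version 19.8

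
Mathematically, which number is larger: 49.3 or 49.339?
49.339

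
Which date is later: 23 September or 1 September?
23 September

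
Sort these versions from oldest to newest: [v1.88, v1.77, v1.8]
[v1.8, v1.77, v1.88]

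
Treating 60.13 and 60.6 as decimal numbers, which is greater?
60.6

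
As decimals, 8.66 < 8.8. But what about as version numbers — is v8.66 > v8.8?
True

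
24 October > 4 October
True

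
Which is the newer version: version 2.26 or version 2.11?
version 2.26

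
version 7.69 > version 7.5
True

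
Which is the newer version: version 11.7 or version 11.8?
version 11.8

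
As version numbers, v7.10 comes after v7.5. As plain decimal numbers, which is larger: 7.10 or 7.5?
7.5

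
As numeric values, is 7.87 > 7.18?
True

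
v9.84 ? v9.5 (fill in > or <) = >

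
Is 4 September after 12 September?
No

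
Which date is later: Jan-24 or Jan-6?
Jan-24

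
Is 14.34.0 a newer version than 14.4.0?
Yes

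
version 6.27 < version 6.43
True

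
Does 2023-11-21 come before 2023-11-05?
No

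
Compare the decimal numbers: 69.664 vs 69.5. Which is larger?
69.664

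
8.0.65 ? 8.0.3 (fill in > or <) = >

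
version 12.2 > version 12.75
False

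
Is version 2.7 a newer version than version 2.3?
Yes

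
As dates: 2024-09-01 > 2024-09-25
False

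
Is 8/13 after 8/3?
Yes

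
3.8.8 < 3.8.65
True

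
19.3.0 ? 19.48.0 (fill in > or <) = <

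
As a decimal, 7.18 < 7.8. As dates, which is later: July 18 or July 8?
July 18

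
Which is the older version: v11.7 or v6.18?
v6.18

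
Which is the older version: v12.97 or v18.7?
v12.97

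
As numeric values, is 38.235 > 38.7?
False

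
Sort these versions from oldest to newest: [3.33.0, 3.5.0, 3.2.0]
[3.2.0, 3.5.0, 3.33.0]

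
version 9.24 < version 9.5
False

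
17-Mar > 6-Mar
True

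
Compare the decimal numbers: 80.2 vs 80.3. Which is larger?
80.3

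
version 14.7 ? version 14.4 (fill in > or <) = >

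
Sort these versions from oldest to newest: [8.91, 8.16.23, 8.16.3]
[8.16.3, 8.16.23, 8.91]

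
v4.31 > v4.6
True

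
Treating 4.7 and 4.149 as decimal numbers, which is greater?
4.7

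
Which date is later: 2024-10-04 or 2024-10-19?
2024-10-19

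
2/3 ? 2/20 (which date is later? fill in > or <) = <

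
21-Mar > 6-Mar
True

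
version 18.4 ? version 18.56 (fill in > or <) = <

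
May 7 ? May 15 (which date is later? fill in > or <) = <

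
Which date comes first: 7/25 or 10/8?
7/25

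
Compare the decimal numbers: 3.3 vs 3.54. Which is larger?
3.54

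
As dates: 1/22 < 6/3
True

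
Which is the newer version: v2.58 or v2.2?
v2.58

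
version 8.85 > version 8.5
True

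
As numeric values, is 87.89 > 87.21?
True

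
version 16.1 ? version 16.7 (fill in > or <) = <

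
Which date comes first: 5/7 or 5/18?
5/7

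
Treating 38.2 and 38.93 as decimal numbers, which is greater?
38.93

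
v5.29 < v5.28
False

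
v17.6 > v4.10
True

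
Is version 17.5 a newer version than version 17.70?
No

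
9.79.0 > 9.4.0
True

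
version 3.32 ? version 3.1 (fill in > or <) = >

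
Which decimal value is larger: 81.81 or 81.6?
81.81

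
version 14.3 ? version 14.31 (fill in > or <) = <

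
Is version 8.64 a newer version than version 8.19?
Yes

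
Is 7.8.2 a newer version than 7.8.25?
No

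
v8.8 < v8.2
False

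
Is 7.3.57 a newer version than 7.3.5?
Yes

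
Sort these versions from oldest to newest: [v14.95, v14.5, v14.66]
[v14.5, v14.66, v14.95]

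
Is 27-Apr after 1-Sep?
No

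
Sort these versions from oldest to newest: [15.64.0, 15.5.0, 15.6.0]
[15.5.0, 15.6.0, 15.64.0]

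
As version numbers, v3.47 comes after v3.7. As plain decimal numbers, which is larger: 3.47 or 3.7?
3.7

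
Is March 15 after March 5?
Yes. Day 15 comes after day 5 in March — this is a date comparison, not a decimal one (the decimal 3.15 would be smaller than 3.5).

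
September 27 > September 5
True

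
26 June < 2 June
False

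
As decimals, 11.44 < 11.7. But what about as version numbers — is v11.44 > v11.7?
True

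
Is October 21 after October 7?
Yes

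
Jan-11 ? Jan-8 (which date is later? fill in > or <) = >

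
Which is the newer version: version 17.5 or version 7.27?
version 17.5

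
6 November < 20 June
False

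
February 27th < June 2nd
True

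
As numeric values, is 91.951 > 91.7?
True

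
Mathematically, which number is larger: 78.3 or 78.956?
78.956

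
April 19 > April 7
True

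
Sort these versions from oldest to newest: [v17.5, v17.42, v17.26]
[v17.5, v17.26, v17.42]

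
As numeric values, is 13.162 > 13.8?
False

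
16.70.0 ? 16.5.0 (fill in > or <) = >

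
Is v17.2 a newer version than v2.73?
Yes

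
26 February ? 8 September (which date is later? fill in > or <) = <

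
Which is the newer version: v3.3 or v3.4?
v3.4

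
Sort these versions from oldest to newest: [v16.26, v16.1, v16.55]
[v16.1, v16.26, v16.55]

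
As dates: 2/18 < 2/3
False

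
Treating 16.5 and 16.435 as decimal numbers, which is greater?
16.5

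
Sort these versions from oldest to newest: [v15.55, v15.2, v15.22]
[v15.2, v15.22, v15.55]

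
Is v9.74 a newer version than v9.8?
Yes. Version numbers are compared segment by segment as integers, not as decimals: minor version 74 > 8, so v9.74 > v9.8 (even though the decimal 9.74 < 9.8).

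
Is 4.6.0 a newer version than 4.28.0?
No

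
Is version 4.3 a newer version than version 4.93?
No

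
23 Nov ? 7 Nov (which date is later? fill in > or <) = >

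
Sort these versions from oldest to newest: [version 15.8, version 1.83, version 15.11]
[version 1.83, version 15.8, version 15.11]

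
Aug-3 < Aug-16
True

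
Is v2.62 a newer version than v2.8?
Yes. Version numbers are compared segment by segment as integers, not as decimals: minor version 62 > 8, so v2.62 > v2.8 (even though the decimal 2.62 < 2.8).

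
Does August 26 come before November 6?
Yes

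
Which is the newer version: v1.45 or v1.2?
v1.45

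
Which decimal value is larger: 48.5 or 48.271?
48.5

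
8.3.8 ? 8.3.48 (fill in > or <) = <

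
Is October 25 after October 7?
Yes. Day 25 comes after day 7 in October — this is a date comparison, not a decimal one (the decimal 10.25 would be smaller than 10.7).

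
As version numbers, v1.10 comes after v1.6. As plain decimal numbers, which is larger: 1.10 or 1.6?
1.6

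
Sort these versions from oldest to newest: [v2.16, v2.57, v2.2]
[v2.2, v2.16, v2.57]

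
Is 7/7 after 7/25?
No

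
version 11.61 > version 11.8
True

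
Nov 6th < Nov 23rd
True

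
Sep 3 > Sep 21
False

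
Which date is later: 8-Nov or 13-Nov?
13-Nov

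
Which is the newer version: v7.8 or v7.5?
v7.8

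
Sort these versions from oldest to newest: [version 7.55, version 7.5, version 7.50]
[version 7.5, version 7.50, version 7.55]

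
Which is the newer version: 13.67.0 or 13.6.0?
13.67.0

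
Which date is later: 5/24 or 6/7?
6/7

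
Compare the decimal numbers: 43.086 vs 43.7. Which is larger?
43.7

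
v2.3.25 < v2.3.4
False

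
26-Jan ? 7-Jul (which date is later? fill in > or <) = <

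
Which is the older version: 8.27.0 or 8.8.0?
8.8.0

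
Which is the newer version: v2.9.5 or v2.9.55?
v2.9.55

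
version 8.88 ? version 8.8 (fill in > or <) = >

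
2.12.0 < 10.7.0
True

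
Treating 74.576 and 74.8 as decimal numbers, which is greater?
74.8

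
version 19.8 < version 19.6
False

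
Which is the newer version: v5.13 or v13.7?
v13.7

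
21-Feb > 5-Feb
True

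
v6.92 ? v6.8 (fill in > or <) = >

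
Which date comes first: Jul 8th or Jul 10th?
Jul 8th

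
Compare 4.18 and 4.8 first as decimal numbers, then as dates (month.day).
As decimals: 4.18 < 4.8. As dates: 4/18 is later than 4/8 (day 18 > day 8).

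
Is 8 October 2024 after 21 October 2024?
No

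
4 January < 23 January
True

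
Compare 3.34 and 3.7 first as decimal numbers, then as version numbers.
As decimals: 3.34 < 3.7. As versions: v3.34 > v3.7 (minor version 34 > 7).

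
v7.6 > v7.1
True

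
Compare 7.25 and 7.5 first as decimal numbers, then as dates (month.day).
As decimals: 7.25 < 7.5. As dates: 7/25 is later than 7/5 (day 25 > day 5).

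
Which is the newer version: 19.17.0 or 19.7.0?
19.17.0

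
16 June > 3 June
True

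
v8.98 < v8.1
False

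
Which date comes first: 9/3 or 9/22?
9/3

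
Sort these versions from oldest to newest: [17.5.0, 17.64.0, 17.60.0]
[17.5.0, 17.60.0, 17.64.0]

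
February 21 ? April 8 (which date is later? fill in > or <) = <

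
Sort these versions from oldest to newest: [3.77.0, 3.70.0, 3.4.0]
[3.4.0, 3.70.0, 3.77.0]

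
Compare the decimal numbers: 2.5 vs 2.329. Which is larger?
2.5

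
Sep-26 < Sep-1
False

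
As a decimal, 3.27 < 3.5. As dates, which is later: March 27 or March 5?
March 27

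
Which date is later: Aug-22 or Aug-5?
Aug-22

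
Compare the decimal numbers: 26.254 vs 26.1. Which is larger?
26.254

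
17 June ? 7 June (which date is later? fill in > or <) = >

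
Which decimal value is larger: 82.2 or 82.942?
82.942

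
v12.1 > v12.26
False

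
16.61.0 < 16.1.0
False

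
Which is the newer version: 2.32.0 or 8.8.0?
8.8.0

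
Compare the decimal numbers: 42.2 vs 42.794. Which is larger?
42.794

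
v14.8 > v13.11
True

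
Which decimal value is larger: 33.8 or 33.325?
33.8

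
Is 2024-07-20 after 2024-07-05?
Yes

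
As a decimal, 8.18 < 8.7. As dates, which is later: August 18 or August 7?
August 18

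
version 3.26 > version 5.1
False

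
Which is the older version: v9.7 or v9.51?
v9.7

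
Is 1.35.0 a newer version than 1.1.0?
Yes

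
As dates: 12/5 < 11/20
False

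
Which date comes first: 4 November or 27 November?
4 November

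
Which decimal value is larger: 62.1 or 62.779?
62.779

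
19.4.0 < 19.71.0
True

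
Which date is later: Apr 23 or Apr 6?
Apr 23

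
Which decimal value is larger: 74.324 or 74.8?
74.8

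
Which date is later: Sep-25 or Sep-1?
Sep-25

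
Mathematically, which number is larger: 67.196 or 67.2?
67.2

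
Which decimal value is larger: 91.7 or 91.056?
91.7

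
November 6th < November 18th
True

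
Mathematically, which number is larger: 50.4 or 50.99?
50.99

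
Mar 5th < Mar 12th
True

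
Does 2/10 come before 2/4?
No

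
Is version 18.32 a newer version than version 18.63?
No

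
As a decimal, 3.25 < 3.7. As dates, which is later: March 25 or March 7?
March 25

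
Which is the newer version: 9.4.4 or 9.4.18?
9.4.18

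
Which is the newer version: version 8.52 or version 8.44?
version 8.52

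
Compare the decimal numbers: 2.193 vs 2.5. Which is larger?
2.5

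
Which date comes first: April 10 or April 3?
April 3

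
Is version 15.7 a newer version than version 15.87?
No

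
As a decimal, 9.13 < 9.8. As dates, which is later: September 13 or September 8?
September 13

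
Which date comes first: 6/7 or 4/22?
4/22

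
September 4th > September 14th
False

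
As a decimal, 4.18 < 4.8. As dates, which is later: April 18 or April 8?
April 18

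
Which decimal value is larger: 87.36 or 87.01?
87.36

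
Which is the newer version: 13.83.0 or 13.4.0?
13.83.0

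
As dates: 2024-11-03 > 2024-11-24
False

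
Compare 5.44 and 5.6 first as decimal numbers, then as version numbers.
As decimals: 5.44 < 5.6. As versions: v5.44 > v5.6 (minor version 44 > 6).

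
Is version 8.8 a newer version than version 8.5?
Yes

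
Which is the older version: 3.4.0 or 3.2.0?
3.2.0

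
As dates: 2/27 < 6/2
True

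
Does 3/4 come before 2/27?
No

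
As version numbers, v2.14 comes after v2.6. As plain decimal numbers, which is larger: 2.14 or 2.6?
2.6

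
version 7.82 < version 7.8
False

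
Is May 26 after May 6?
Yes. Day 26 comes after day 6 in May — this is a date comparison, not a decimal one (the decimal 5.26 would be smaller than 5.6).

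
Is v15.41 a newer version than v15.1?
Yes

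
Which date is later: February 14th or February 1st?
February 14th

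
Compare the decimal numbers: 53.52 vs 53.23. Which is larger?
53.52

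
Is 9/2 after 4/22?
Yes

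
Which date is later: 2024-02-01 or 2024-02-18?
2024-02-18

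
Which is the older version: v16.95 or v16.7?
v16.7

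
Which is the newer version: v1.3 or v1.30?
v1.30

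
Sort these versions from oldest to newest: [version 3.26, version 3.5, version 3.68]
[version 3.5, version 3.26, version 3.68]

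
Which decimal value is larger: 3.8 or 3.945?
3.945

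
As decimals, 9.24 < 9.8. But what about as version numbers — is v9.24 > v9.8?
True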